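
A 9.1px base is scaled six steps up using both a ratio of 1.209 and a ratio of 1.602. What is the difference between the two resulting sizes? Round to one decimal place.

125.4px

At 1.209: 9.1 × 1.209⁶ = 28.418px
At 1.602: 9.1 × 1.602⁶ = 153.821px
Difference: 153.821 − 28.418 = 125.403px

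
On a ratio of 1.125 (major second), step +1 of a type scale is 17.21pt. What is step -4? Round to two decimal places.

17.21 ÷ 1.125⁵ = 17.21 ÷ 1.80203 ≈ 9.550

9.55pt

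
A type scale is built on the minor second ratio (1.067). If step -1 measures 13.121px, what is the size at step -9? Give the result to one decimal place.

The gap is -9 − (-1) = -8 steps, so the factor is 1.067^-8.
13.121 ÷ 1.067⁸ = 13.121 ÷ 1.68002 ≈ 7.810

7.8px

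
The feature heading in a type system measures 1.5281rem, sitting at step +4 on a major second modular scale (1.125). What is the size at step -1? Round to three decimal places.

0.848rem

Moving from step +4 to step -1 is 5 steps down, so divide by r⁵.
1.5281 ÷ 1.125⁵ = 1.5281 ÷ 1.80203 ≈ 0.848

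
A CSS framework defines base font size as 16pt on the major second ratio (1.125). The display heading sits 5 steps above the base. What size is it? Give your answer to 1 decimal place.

28.8pt

A modular type scale is a geometric sequence: sizeₙ = base × rⁿ.
16.0 × 1.125⁵ = 16.0 × 1.80203 ≈ 28.83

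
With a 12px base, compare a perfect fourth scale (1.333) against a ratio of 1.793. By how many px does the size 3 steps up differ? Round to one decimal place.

Perfect fourth: 12.0 × 1.333³ = 28.423px
At 1.793: 12.0 × 1.793³ = 69.171px
Difference: 69.171 − 28.423 = 40.748px

40.7px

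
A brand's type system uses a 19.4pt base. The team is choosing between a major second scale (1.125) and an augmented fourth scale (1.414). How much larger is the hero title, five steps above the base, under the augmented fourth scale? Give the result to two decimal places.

Major second: 19.4 × 1.125⁵ = 34.9594pt
Augmented fourth: 19.4 × 1.414⁵ = 109.6601pt
Difference: 109.6601 − 34.9594 = 74.7007pt

74.70pt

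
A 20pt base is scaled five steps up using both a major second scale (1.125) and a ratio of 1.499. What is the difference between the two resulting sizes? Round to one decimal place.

115.3pt

Major second: 20.0 × 1.125⁵ = 36.041pt
At 1.499: 20.0 × 1.499⁵ = 151.369pt
Difference: 151.369 − 36.041 = 115.328pt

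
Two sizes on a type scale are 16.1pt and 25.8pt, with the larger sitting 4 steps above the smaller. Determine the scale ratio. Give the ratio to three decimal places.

1.125

The ratio satisfies 16.1 × r⁴ = 25.8, so r = (25.8 / 16.1)^(1/4).
r = 1.6025^(1/4) ≈ 1.1251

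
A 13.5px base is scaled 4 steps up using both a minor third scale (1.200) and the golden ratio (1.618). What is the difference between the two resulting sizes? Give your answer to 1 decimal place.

Minor third: 13.5 × 1.200⁴ = 27.994px
Golden ratio: 13.5 × 1.618⁴ = 92.523px
Difference: 92.523 − 27.994 = 64.529px

64.5px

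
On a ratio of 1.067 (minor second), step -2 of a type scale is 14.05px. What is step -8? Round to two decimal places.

9.52px

14.05 ÷ 1.067⁶ = 14.05 ÷ 1.47566 ≈ 9.521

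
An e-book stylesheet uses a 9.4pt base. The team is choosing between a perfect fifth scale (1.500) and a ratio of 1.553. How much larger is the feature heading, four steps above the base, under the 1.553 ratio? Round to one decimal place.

Perfect fifth: 9.4 × 1.500⁴ = 47.587pt
At 1.553: 9.4 × 1.553⁴ = 54.678pt
Difference: 54.678 − 47.587 = 7.091pt

7.1pt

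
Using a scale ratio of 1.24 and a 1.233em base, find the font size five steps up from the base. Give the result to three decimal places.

1.233 × 1.24⁵ = 1.233 × 2.93163 ≈ 3.615

3.615em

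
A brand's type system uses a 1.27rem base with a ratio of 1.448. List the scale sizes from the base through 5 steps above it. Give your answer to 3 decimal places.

Step 0: 1.27rem
Step 1: 1.27 × 1.448 = 1.839
Step 2: 1.27 × 1.448² = 2.663
Step 3: 1.27 × 1.448³ = 3.856
Step 4: 1.27 × 1.448⁴ = 5.583
Step 5: 1.27 × 1.448⁵ = 8.084

1.270rem, 1.839rem, 2.663rem, 3.856rem, 5.583rem, 8.084rem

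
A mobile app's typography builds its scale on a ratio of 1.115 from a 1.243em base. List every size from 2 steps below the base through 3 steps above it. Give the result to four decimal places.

Step -2: 1.243 ÷ 1.115² = 0.9998
Step -1: 1.243 ÷ 1.115 = 1.1148
Step 0: 1.243em
Step 1: 1.243 × 1.115 = 1.3859
Step 2: 1.243 × 1.115² = 1.5453
Step 3: 1.243 × 1.115³ = 1.7230

0.9998em, 1.1148em, 1.2430em, 1.3859em, 1.5453em, 1.7230em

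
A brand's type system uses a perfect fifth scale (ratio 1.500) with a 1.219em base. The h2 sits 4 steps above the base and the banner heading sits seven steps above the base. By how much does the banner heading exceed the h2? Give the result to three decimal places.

Step 4: 1.219 × 1.500⁴ = 6.17119em
Step 7: 1.219 × 1.500⁷ = 20.82776em
Difference: 20.82776 − 6.17119 = 14.65657em

14.657em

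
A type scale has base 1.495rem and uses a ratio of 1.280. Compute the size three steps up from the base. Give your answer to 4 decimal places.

3.1352rem

Every step multiplies by the scale ratio.
1.495 × 1.280³ = 1.495 × 2.09715 ≈ 3.1352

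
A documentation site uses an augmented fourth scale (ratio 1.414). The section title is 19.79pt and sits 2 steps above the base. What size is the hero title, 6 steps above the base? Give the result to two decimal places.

19.79 × 1.414⁴ = 19.79 × 3.99758 ≈ 79.112

79.11pt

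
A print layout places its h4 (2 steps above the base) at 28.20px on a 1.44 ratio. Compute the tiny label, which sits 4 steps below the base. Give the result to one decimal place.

3.2px

28.20 ÷ 1.44⁶ = 28.20 ÷ 8.91610 ≈ 3.163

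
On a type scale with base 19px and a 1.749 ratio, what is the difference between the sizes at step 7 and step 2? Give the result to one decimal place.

Step 2: 19.0 × 1.749² = 58.121px
Step 7: 19.0 × 1.749⁷ = 951.223px
Difference: 951.223 − 58.121 = 893.102px

893.1px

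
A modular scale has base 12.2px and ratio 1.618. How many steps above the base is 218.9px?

1.618ⁿ = 218.9 / 12.2 = 17.9426
n = ln(17.9426) / ln(1.618) = 2.8872 / 0.4812 ≈ 6.00

6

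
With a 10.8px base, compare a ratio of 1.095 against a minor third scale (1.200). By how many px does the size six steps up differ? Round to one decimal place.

At 1.095: 10.8 × 1.095⁶ = 18.617px
Minor third: 10.8 × 1.200⁶ = 32.249px
Difference: 32.249 − 18.617 = 13.632px

13.6px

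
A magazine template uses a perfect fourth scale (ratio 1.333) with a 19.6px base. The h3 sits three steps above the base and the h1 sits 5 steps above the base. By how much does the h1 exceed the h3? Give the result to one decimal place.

36.1px

Step 3: 19.6 × 1.333³ = 46.424px
Step 5: 19.6 × 1.333⁵ = 82.491px
Difference: 82.491 − 46.424 = 36.067px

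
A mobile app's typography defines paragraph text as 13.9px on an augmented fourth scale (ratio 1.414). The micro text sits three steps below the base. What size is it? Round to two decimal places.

4.92px

Every step multiplies by the scale ratio.
13.9 ÷ 1.414³ = 13.9 ÷ 2.82715 ≈ 4.92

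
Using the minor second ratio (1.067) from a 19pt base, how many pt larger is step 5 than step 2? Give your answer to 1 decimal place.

Step 2: 19.0 × 1.067² = 21.631pt
Step 5: 19.0 × 1.067⁵ = 26.277pt
Difference: 26.277 − 21.631 = 4.646pt

4.6pt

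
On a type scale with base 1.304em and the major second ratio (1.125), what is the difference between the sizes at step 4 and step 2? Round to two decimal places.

0.44em

Step 2: 1.304 × 1.125² = 1.6504em
Step 4: 1.304 × 1.125⁴ = 2.0888em
Difference: 2.0888 − 1.6504 = 0.4384em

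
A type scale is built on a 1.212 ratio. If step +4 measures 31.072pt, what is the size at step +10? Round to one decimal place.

98.5pt

31.072 × 1.212⁶ = 31.072 × 3.16968 ≈ 98.488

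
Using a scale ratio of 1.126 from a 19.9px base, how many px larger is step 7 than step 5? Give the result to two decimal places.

9.65px

Step 5: 19.9 × 1.126⁵ = 36.0201px
Step 7: 19.9 × 1.126⁷ = 45.6690px
Difference: 45.6690 − 36.0201 = 9.6489px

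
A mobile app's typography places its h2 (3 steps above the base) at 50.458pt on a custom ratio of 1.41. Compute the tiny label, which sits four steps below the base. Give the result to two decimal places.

4.55pt

Moving from step +3 to step -4 is 7 steps down, so divide by r⁷.
50.458 ÷ 1.41⁷ = 50.458 ÷ 11.07985 ≈ 4.554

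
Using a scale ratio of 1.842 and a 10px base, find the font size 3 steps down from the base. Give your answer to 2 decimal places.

1.60px

Each step on a modular scale multiplies by the ratio, so the size n steps from the base is base × ratioⁿ.
10.0 ÷ 1.842³ = 10.0 ÷ 6.24984 ≈ 1.60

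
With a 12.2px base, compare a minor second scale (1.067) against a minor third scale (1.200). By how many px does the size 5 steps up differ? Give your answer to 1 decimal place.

Minor second: 12.2 × 1.067⁵ = 16.873px
Minor third: 12.2 × 1.200⁵ = 30.358px
Difference: 30.358 − 16.873 = 13.485px

13.5px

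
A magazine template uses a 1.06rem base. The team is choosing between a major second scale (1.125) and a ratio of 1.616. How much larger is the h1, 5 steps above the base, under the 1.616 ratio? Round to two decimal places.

Major second: 1.06 × 1.125⁵ = 1.9102rem
At 1.616: 1.06 × 1.616⁵ = 11.6819rem
Difference: 11.6819 − 1.9102 = 9.7717rem

9.77rem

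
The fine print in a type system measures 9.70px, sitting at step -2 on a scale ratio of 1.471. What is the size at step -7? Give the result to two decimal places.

1.41px

Moving from step -2 to step -7 is 5 steps down, so divide by r⁵.
9.70 ÷ 1.471⁵ = 9.70 ÷ 6.88753 ≈ 1.408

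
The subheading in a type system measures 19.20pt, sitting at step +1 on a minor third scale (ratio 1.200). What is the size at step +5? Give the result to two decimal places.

19.20 × 1.200⁴ = 19.20 × 2.07360 ≈ 39.813

39.81pt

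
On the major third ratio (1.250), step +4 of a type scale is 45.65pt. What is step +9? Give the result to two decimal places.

Moving from step +4 to step +9 is 5 steps up, so multiply by r⁵.
45.65 × 1.250⁵ = 45.65 × 3.05176 ≈ 139.313

139.31pt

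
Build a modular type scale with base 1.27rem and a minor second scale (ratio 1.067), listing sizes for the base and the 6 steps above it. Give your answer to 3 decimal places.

1.270rem, 1.355rem, 1.446rem, 1.543rem, 1.646rem, 1.756rem, 1.874rem

Step 0: 1.27rem
Step 1: 1.27 × 1.067 = 1.355
Step 2: 1.27 × 1.067² = 1.446
Step 3: 1.27 × 1.067³ = 1.543
Step 4: 1.27 × 1.067⁴ = 1.646
Step 5: 1.27 × 1.067⁵ = 1.756
Step 6: 1.27 × 1.067⁶ = 1.874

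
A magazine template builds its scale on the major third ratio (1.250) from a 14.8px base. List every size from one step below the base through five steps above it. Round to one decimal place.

11.8px, 14.8px, 18.5px, 23.1px, 28.9px, 36.1px, 45.2px

Step -1: 14.8 ÷ 1.250 = 11.8
Step 0: 14.8px
Step 1: 14.8 × 1.250 = 18.5
Step 2: 14.8 × 1.250² = 23.1
Step 3: 14.8 × 1.250³ = 28.9
Step 4: 14.8 × 1.250⁴ = 36.1
Step 5: 14.8 × 1.250⁵ = 45.2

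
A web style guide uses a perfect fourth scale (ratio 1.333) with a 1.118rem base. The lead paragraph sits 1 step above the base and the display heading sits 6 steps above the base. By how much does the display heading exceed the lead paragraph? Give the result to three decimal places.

Step 1: 1.118 × 1.333 = 1.49029rem
Step 6: 1.118 × 1.333⁶ = 6.27224rem
Difference: 6.27224 − 1.49029 = 4.78195rem

4.782rem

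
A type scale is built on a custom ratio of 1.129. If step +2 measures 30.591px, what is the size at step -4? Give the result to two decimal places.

The gap is -4 − (2) = -6 steps, so the factor is 1.129^-6.
30.591 ÷ 1.129⁶ = 30.591 ÷ 2.07092 ≈ 14.772

14.77px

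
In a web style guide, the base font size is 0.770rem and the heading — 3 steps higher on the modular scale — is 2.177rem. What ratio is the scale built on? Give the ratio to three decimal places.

The ratio satisfies 0.770 × r³ = 2.177, so r = (2.177 / 0.770)^(1/3).
r = 2.8273^(1/3) ≈ 1.4140

1.414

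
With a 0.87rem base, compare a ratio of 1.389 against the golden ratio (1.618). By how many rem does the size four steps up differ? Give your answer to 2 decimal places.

At 1.389: 0.87 × 1.389⁴ = 3.2384rem
Golden ratio: 0.87 × 1.618⁴ = 5.9626rem
Difference: 5.9626 − 3.2384 = 2.7242rem

2.72rem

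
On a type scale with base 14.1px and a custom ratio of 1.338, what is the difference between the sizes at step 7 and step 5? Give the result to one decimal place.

Step 5: 14.1 × 1.338⁵ = 60.464px
Step 7: 14.1 × 1.338⁷ = 108.246px
Difference: 108.246 − 60.464 = 47.782px

47.8px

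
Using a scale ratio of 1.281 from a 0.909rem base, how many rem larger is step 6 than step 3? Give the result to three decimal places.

2.106rem

Step 3: 0.909 × 1.281³ = 1.91078rem
Step 6: 0.909 × 1.281⁶ = 4.01660rem
Difference: 4.01660 − 1.91078 = 2.10582rem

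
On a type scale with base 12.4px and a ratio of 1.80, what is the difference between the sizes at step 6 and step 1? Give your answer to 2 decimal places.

Step 1: 12.4 × 1.80 = 22.3200px
Step 6: 12.4 × 1.80⁶ = 421.7516px
Difference: 421.7516 − 22.3200 = 399.4316px

399.43px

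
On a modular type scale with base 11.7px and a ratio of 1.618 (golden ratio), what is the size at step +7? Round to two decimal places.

339.65px

Every step multiplies by the scale ratio.
11.7 × 1.618⁷ = 11.7 × 29.03017 ≈ 339.65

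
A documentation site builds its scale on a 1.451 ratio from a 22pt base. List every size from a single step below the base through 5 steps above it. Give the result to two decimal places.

15.16pt, 22.00pt, 31.92pt, 46.32pt, 67.21pt, 97.52pt, 141.50pt

Step -1: 22.0 ÷ 1.451 = 15.16
Step 0: 22pt
Step 1: 22.0 × 1.451 = 31.92
Step 2: 22.0 × 1.451² = 46.32
Step 3: 22.0 × 1.451³ = 67.21
Step 4: 22.0 × 1.451⁴ = 97.52
Step 5: 22.0 × 1.451⁵ = 141.50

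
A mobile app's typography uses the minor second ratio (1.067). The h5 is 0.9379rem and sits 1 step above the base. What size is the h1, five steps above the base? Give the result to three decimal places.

The gap is 5 − (1) = 4 steps, so the factor is 1.067^4.
0.9379 × 1.067⁴ = 0.9379 × 1.29616 ≈ 1.216

1.216rem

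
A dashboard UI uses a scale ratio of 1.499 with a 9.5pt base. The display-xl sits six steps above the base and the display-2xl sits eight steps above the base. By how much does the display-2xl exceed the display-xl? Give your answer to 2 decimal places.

Step 6: 9.5 × 1.499⁶ = 107.7788pt
Step 8: 9.5 × 1.499⁸ = 242.1791pt
Difference: 242.1791 − 107.7788 = 134.4003pt

134.40pt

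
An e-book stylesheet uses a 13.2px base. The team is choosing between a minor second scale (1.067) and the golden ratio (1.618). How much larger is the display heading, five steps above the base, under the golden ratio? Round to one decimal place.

128.1px

Minor second: 13.2 × 1.067⁵ = 18.256px
Golden ratio: 13.2 × 1.618⁵ = 146.375px
Difference: 146.375 − 18.256 = 128.119px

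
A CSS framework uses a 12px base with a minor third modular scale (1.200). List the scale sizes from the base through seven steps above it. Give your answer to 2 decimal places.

Step 0: 12px
Step 1: 12.0 × 1.200 = 14.40
Step 2: 12.0 × 1.200² = 17.28
Step 3: 12.0 × 1.200³ = 20.74
Step 4: 12.0 × 1.200⁴ = 24.88
Step 5: 12.0 × 1.200⁵ = 29.86
Step 6: 12.0 × 1.200⁶ = 35.83
Step 7: 12.0 × 1.200⁷ = 43.00

12.00px, 14.40px, 17.28px, 20.74px, 24.88px, 29.86px, 35.83px, 43.00px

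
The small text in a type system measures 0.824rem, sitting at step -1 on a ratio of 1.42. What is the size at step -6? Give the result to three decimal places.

0.824 ÷ 1.42⁵ = 0.824 ÷ 5.77353 ≈ 0.143

0.143rem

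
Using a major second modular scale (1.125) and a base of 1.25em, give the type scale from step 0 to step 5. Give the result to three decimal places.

Step 0: 1.25em
Step 1: 1.25 × 1.125 = 1.406
Step 2: 1.25 × 1.125² = 1.582
Step 3: 1.25 × 1.125³ = 1.780
Step 4: 1.25 × 1.125⁴ = 2.002
Step 5: 1.25 × 1.125⁵ = 2.253

1.250em, 1.406em, 1.582em, 1.780em, 2.002em, 2.253em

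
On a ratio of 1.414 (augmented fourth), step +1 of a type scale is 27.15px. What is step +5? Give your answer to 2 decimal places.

108.53px

27.15 × 1.414⁴ = 27.15 × 3.99758 ≈ 108.534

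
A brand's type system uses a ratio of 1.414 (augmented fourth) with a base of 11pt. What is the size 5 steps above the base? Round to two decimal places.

Each step on a modular scale multiplies by the ratio, so the size n steps from the base is base × ratioⁿ.
11.0 × 1.414⁵ = 11.0 × 5.65258 ≈ 62.18

62.18pt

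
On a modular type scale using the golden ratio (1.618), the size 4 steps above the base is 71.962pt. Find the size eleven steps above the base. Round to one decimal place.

71.962 × 1.618⁷ = 71.962 × 29.03017 ≈ 2089.069

2089.1pt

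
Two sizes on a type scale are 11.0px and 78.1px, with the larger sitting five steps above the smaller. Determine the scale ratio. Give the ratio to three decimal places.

r⁵ = 78.1 / 11.0, so r = (78.1/11.0)^(1/5).
r = 7.1000^(1/5) ≈ 1.4800

1.480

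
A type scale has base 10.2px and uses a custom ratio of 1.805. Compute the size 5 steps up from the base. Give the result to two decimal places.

195.43px

10.2 × 1.805⁵ = 10.2 × 19.15958 ≈ 195.43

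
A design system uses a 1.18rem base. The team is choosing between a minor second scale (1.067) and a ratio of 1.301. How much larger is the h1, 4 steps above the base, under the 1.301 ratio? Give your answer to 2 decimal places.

Minor second: 1.18 × 1.067⁴ = 1.5295rem
At 1.301: 1.18 × 1.301⁴ = 3.3806rem
Difference: 3.3806 − 1.5295 = 1.8511rem

1.85rem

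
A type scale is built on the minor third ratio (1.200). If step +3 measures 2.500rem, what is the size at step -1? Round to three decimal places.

1.206rem

2.500 ÷ 1.200⁴ = 2.500 ÷ 2.07360 ≈ 1.206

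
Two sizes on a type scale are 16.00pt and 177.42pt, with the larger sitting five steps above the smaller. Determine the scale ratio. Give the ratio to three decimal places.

1.618

r⁵ = 177.42 / 16.00, so r = (177.42/16.00)^(1/5).
r = 11.0887^(1/5) ≈ 1.6180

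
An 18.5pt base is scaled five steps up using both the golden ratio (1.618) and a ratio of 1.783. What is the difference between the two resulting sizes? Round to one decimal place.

128.2pt

Golden ratio: 18.5 × 1.618⁵ = 205.147pt
At 1.783: 18.5 × 1.783⁵ = 333.371pt
Difference: 333.371 − 205.147 = 128.224pt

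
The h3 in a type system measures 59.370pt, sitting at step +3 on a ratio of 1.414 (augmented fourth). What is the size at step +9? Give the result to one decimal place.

Moving from step +3 to step +9 is 6 steps up, so multiply by r⁶.
59.370 × 1.414⁶ = 59.370 × 7.99275 ≈ 474.530

474.5pt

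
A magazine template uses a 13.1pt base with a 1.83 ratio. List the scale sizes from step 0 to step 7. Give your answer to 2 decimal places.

Step 0: 13.1pt
Step 1: 13.1 × 1.83 = 23.97
Step 2: 13.1 × 1.83² = 43.87
Step 3: 13.1 × 1.83³ = 80.28
Step 4: 13.1 × 1.83⁴ = 146.92
Step 5: 13.1 × 1.83⁵ = 268.86
Step 6: 13.1 × 1.83⁶ = 492.01
Step 7: 13.1 × 1.83⁷ = 900.39

13.10pt, 23.97pt, 43.87pt, 80.28pt, 146.92pt, 268.86pt, 492.01pt, 900.39pt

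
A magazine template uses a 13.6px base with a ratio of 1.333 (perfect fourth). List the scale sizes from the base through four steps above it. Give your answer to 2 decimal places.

13.60px, 18.13px, 24.17px, 32.21px, 42.94px

Step 0: 13.6px
Step 1: 13.6 × 1.333 = 18.13
Step 2: 13.6 × 1.333² = 24.17
Step 3: 13.6 × 1.333³ = 32.21
Step 4: 13.6 × 1.333⁴ = 42.94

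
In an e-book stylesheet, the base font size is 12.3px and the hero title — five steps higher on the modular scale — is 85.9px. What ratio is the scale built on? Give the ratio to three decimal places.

1.475

r⁵ = 85.9 / 12.3, so r = (85.9/12.3)^(1/5).
r = 6.9837^(1/5) ≈ 1.4751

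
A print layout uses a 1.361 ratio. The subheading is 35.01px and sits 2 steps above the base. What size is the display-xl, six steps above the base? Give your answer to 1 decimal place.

The gap is 6 − (2) = 4 steps, so the factor is 1.361^4.
35.01 × 1.361⁴ = 35.01 × 3.43109 ≈ 120.123

120.1px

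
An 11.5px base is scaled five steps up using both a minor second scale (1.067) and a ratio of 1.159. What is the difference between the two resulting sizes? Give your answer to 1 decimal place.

Minor second: 11.5 × 1.067⁵ = 15.904px
At 1.159: 11.5 × 1.159⁵ = 24.050px
Difference: 24.050 − 15.904 = 8.146px

8.1px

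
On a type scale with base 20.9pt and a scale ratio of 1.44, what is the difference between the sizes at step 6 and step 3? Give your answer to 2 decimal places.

123.94pt

Step 3: 20.9 × 1.44³ = 62.4071pt
Step 6: 20.9 × 1.44⁶ = 186.3465pt
Difference: 186.3465 − 62.4071 = 123.9394pt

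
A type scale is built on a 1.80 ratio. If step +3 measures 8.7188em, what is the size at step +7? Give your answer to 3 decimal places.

91.526em

Moving from step +3 to step +7 is 4 steps up, so multiply by r⁴.
8.7188 × 1.80⁴ = 8.7188 × 10.49760 ≈ 91.526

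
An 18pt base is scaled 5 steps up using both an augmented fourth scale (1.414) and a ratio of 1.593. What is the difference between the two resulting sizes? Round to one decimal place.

Augmented fourth: 18.0 × 1.414⁵ = 101.747pt
At 1.593: 18.0 × 1.593⁵ = 184.651pt
Difference: 184.651 − 101.747 = 82.904pt

82.9pt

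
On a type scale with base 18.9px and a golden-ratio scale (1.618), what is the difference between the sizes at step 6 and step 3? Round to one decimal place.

Step 3: 18.9 × 1.618³ = 80.057px
Step 6: 18.9 × 1.618⁶ = 339.104px
Difference: 339.104 − 80.057 = 259.047px

259.0px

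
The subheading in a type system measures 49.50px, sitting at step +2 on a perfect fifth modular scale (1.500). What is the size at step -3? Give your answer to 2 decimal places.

49.50 ÷ 1.500⁵ = 49.50 ÷ 7.59375 ≈ 6.519

6.52px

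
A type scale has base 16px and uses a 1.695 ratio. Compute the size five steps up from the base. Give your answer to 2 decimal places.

223.86px

16.0 × 1.695⁵ = 16.0 × 13.99099 ≈ 223.86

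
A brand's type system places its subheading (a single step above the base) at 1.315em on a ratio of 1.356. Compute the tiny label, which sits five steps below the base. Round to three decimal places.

Moving from step +1 to step -5 is 6 steps down, so divide by r⁶.
1.315 ÷ 1.356⁶ = 1.315 ÷ 6.21667 ≈ 0.212

0.212em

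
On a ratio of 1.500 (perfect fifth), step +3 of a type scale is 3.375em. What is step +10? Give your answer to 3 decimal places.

57.665em

Moving from step +3 to step +10 is 7 steps up, so multiply by r⁷.
3.375 × 1.500⁷ = 3.375 × 17.08594 ≈ 57.665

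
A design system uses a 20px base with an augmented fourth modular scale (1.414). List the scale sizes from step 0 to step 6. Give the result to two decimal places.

Step 0: 20px
Step 1: 20.0 × 1.414 = 28.28
Step 2: 20.0 × 1.414² = 39.99
Step 3: 20.0 × 1.414³ = 56.54
Step 4: 20.0 × 1.414⁴ = 79.95
Step 5: 20.0 × 1.414⁵ = 113.05
Step 6: 20.0 × 1.414⁶ = 159.86

20.00px, 28.28px, 39.99px, 56.54px, 79.95px, 113.05px, 159.86px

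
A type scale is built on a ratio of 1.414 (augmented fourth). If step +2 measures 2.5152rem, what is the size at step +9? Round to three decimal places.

28.426rem

The gap is 9 − (2) = 7 steps, so the factor is 1.414^7.
2.5152 × 1.414⁷ = 2.5152 × 11.30175 ≈ 28.426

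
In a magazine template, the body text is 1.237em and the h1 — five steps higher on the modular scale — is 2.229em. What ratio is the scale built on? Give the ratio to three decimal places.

r⁵ = 2.229 / 1.237, so r = (2.229/1.237)^(1/5).
r = 1.8019^(1/5) ≈ 1.1250

1.125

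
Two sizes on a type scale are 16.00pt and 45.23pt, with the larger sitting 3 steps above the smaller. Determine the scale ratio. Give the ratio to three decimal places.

The ratio satisfies 16.00 × r³ = 45.23, so r = (45.23 / 16.00)^(1/3).
r = 2.8269^(1/3) ≈ 1.4140

1.414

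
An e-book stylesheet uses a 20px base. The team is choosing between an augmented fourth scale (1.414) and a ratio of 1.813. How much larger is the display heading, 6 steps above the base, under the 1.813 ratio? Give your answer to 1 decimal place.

Augmented fourth: 20.0 × 1.414⁶ = 159.855px
At 1.813: 20.0 × 1.813⁶ = 710.259px
Difference: 710.259 − 159.855 = 550.404px

550.4px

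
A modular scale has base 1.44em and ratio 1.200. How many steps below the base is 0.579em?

5

1.200ⁿ = 1.44 / 0.579 = 2.4870
n = ln(2.4870) / ln(1.200) = 0.9111 / 0.1823 ≈ 5.00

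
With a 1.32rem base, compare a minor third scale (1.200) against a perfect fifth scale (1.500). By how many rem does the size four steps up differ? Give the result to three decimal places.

3.945rem

Minor third: 1.32 × 1.200⁴ = 2.73715rem
Perfect fifth: 1.32 × 1.500⁴ = 6.68250rem
Difference: 6.68250 − 2.73715 = 3.94535rem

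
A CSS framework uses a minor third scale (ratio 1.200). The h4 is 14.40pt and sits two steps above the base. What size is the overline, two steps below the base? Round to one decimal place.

6.9pt

Moving from step +2 to step -2 is 4 steps down, so divide by r⁴.
14.40 ÷ 1.200⁴ = 14.40 ÷ 2.07360 ≈ 6.944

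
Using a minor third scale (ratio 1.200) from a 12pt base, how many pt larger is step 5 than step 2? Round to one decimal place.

Step 2: 12.0 × 1.200² = 17.280pt
Step 5: 12.0 × 1.200⁵ = 29.860pt
Difference: 29.860 − 17.280 = 12.580pt

12.6pt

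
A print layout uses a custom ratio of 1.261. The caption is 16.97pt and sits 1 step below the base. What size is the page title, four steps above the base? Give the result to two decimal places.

54.11pt

Moving from step -1 to step +4 is 5 steps up, so multiply by r⁵.
16.97 × 1.261⁵ = 16.97 × 3.18842 ≈ 54.107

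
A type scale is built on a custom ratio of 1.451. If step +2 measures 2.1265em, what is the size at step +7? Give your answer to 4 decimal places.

13.6774em

2.1265 × 1.451⁵ = 2.1265 × 6.43187 ≈ 13.6774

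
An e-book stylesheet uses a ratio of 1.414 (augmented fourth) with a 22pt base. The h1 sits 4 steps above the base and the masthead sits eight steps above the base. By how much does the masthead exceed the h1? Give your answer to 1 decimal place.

Step 4: 22.0 × 1.414⁴ = 87.947pt
Step 8: 22.0 × 1.414⁸ = 351.575pt
Difference: 351.575 − 87.947 = 263.628pt

263.6pt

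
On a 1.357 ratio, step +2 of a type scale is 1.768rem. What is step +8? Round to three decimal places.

1.768 × 1.357⁶ = 1.768 × 6.24423 ≈ 11.040

11.040rem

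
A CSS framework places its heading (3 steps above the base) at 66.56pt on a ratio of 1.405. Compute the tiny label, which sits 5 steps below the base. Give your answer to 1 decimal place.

4.4pt

Moving from step +3 to step -5 is 8 steps down, so divide by r⁸.
66.56 ÷ 1.405⁸ = 66.56 ÷ 15.18485 ≈ 4.383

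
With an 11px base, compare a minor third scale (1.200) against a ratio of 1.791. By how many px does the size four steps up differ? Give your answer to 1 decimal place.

Minor third: 11.0 × 1.200⁴ = 22.810px
At 1.791: 11.0 × 1.791⁴ = 113.181px
Difference: 113.181 − 22.810 = 90.371px

90.4px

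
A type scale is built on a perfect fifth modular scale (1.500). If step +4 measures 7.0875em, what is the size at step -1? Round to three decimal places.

0.933em

7.0875 ÷ 1.500⁵ = 7.0875 ÷ 7.59375 ≈ 0.933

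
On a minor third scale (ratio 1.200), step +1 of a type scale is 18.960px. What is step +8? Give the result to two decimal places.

The gap is 8 − (1) = 7 steps, so the factor is 1.200^7.
18.960 × 1.200⁷ = 18.960 × 3.58318 ≈ 67.937

67.94px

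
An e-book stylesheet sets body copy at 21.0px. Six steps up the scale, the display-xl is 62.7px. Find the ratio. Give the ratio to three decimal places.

1.200

The ratio satisfies 21.0 × r⁶ = 62.7, so r = (62.7 / 21.0)^(1/6).
r = 2.9857^(1/6) ≈ 1.2000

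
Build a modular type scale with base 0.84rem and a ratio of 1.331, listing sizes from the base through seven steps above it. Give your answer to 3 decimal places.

Step 0: 0.84rem
Step 1: 0.84 × 1.331 = 1.118
Step 2: 0.84 × 1.331² = 1.488
Step 3: 0.84 × 1.331³ = 1.981
Step 4: 0.84 × 1.331⁴ = 2.636
Step 5: 0.84 × 1.331⁵ = 3.509
Step 6: 0.84 × 1.331⁶ = 4.670
Step 7: 0.84 × 1.331⁷ = 6.216

0.840rem, 1.118rem, 1.488rem, 1.981rem, 2.636rem, 3.509rem, 4.670rem, 6.216rem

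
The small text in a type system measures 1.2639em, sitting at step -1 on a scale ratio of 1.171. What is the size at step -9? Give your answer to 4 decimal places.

1.2639 ÷ 1.171⁸ = 1.2639 ÷ 3.53554 ≈ 0.3575

0.3575em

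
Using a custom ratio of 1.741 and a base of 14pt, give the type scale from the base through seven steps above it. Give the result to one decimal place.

14.0pt, 24.4pt, 42.4pt, 73.9pt, 128.6pt, 223.9pt, 389.9pt, 678.8pt

Step 0: 14pt
Step 1: 14.0 × 1.741 = 24.4
Step 2: 14.0 × 1.741² = 42.4
Step 3: 14.0 × 1.741³ = 73.9
Step 4: 14.0 × 1.741⁴ = 128.6
Step 5: 14.0 × 1.741⁵ = 223.9
Step 6: 14.0 × 1.741⁶ = 389.9
Step 7: 14.0 × 1.741⁷ = 678.8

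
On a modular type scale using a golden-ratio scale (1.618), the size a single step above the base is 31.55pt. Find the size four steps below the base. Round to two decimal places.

2.85pt

The gap is -4 − (1) = -5 steps, so the factor is 1.618^-5.
31.55 ÷ 1.618⁵ = 31.55 ÷ 11.08901 ≈ 2.845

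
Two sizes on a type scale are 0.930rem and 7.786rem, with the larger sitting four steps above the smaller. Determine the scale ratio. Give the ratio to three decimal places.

The ratio satisfies 0.930 × r⁴ = 7.786, so r = (7.786 / 0.930)^(1/4).
r = 8.3720^(1/4) ≈ 1.7010

1.701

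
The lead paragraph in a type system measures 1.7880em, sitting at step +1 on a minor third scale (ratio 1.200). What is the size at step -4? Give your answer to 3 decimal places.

0.719em

1.7880 ÷ 1.200⁵ = 1.7880 ÷ 2.48832 ≈ 0.719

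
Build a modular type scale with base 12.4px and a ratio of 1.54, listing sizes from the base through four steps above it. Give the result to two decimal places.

12.40px, 19.10px, 29.41px, 45.29px, 69.74px

Step 0: 12.4px
Step 1: 12.4 × 1.54 = 19.10
Step 2: 12.4 × 1.54² = 29.41
Step 3: 12.4 × 1.54³ = 45.29
Step 4: 12.4 × 1.54⁴ = 69.74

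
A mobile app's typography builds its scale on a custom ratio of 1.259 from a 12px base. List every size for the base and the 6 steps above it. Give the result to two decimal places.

12.00px, 15.11px, 19.02px, 23.95px, 30.15px, 37.96px, 47.79px

Step 0: 12px
Step 1: 12.0 × 1.259 = 15.11
Step 2: 12.0 × 1.259² = 19.02
Step 3: 12.0 × 1.259³ = 23.95
Step 4: 12.0 × 1.259⁴ = 30.15
Step 5: 12.0 × 1.259⁵ = 37.96
Step 6: 12.0 × 1.259⁶ = 47.79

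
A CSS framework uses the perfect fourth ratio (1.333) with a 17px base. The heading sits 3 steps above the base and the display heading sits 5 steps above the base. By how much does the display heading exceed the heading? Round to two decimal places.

Step 3: 17.0 × 1.333³ = 40.2661px
Step 5: 17.0 × 1.333⁵ = 71.5484px
Difference: 71.5484 − 40.2661 = 31.2823px

31.28px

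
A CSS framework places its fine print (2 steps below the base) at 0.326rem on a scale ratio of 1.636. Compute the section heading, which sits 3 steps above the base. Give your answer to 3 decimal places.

The gap is 3 − (-2) = 5 steps, so the factor is 1.636^5.
0.326 × 1.636⁵ = 0.326 × 11.71970 ≈ 3.821

3.821rem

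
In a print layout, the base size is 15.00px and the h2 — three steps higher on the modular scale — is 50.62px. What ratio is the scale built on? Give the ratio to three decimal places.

The ratio satisfies 15.00 × r³ = 50.62, so r = (50.62 / 15.00)^(1/3).
r = 3.3747^(1/3) ≈ 1.5000

1.500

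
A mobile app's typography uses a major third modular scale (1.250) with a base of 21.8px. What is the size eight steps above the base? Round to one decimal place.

129.9px

21.8 × 1.250⁸ = 21.8 × 5.96046 ≈ 129.94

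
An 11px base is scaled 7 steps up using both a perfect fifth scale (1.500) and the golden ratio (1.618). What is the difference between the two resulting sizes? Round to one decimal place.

131.4px

Perfect fifth: 11.0 × 1.500⁷ = 187.945px
Golden ratio: 11.0 × 1.618⁷ = 319.332px
Difference: 319.332 − 187.945 = 131.387px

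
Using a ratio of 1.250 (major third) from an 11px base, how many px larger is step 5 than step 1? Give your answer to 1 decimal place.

Step 1: 11.0 × 1.250 = 13.750px
Step 5: 11.0 × 1.250⁵ = 33.569px
Difference: 33.569 − 13.750 = 19.819px

19.8px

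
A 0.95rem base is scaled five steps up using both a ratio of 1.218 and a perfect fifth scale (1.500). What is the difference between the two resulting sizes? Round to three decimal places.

At 1.218: 0.95 × 1.218⁵ = 2.54660rem
Perfect fifth: 0.95 × 1.500⁵ = 7.21406rem
Difference: 7.21406 − 2.54660 = 4.66746rem

4.667rem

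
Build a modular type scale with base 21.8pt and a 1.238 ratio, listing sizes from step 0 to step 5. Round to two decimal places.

Step 0: 21.8pt
Step 1: 21.8 × 1.238 = 26.99
Step 2: 21.8 × 1.238² = 33.41
Step 3: 21.8 × 1.238³ = 41.36
Step 4: 21.8 × 1.238⁴ = 51.21
Step 5: 21.8 × 1.238⁵ = 63.40

21.80pt, 26.99pt, 33.41pt, 41.36pt, 51.21pt, 63.40pt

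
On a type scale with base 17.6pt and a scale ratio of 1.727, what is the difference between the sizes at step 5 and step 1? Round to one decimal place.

Step 1: 17.6 × 1.727 = 30.395pt
Step 5: 17.6 × 1.727⁵ = 270.380pt
Difference: 270.380 − 30.395 = 239.985pt

240.0pt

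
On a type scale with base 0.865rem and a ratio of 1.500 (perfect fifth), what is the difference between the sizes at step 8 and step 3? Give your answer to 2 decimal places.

Step 3: 0.865 × 1.500³ = 2.9194rem
Step 8: 0.865 × 1.500⁸ = 22.1690rem
Difference: 22.1690 − 2.9194 = 19.2496rem

19.25rem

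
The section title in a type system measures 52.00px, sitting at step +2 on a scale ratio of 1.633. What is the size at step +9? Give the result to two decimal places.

1610.30px

52.00 × 1.633⁷ = 52.00 × 30.96730 ≈ 1610.299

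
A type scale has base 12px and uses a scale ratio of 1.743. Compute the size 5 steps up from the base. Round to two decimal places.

193.05px

A modular type scale is a geometric sequence: sizeₙ = base × rⁿ.
12.0 × 1.743⁵ = 12.0 × 16.08744 ≈ 193.05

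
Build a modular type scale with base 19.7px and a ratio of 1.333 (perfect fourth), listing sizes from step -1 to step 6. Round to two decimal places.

14.78px, 19.70px, 26.26px, 35.00px, 46.66px, 62.20px, 82.91px, 110.52px

Step -1: 19.7 ÷ 1.333 = 14.78
Step 0: 19.7px
Step 1: 19.7 × 1.333 = 26.26
Step 2: 19.7 × 1.333² = 35.00
Step 3: 19.7 × 1.333³ = 46.66
Step 4: 19.7 × 1.333⁴ = 62.20
Step 5: 19.7 × 1.333⁵ = 82.91
Step 6: 19.7 × 1.333⁶ = 110.52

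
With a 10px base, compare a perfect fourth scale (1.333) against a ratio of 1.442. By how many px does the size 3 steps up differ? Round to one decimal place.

Perfect fourth: 10.0 × 1.333³ = 23.686px
At 1.442: 10.0 × 1.442³ = 29.984px
Difference: 29.984 − 23.686 = 6.298px

6.3px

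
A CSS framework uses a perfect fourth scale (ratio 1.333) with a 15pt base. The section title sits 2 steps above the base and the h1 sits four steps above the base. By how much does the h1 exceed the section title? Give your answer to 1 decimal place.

20.7pt

Step 2: 15.0 × 1.333² = 26.653pt
Step 4: 15.0 × 1.333⁴ = 47.360pt
Difference: 47.360 − 26.653 = 20.707pt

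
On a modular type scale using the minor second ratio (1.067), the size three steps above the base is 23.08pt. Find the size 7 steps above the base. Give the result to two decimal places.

29.92pt

23.08 × 1.067⁴ = 23.08 × 1.29616 ≈ 29.915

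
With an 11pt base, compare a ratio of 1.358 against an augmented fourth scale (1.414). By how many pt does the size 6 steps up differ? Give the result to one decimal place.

18.9pt

At 1.358: 11.0 × 1.358⁶ = 68.991pt
Augmented fourth: 11.0 × 1.414⁶ = 87.920pt
Difference: 87.920 − 68.991 = 18.929pt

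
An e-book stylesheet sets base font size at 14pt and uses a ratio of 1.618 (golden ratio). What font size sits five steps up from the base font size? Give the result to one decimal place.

14.0 × 1.618⁵ = 14.0 × 11.08901 ≈ 155.25

155.2pt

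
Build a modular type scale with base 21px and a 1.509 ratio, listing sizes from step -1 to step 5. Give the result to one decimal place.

13.9px, 21.0px, 31.7px, 47.8px, 72.2px, 108.9px, 164.3px

Step -1: 21.0 ÷ 1.509 = 13.9
Step 0: 21px
Step 1: 21.0 × 1.509 = 31.7
Step 2: 21.0 × 1.509² = 47.8
Step 3: 21.0 × 1.509³ = 72.2
Step 4: 21.0 × 1.509⁴ = 108.9
Step 5: 21.0 × 1.509⁵ = 164.3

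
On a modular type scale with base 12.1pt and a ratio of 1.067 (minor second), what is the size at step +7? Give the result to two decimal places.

Each step on a modular scale multiplies by the ratio, so the size n steps from the base is base × ratioⁿ.
12.1 × 1.067⁷ = 12.1 × 1.57453 ≈ 19.05

19.05pt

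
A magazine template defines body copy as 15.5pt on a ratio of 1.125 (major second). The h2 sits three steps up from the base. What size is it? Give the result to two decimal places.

22.07pt

15.5 × 1.125³ = 15.5 × 1.42383 ≈ 22.07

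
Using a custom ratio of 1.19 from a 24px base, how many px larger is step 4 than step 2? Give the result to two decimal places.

14.14px

Step 2: 24.0 × 1.19² = 33.9864px
Step 4: 24.0 × 1.19⁴ = 48.1281px
Difference: 48.1281 − 33.9864 = 14.1417px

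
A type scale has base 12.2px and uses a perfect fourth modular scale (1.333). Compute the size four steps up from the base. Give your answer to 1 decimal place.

12.2 × 1.333⁴ = 12.2 × 3.15733 ≈ 38.52

38.5px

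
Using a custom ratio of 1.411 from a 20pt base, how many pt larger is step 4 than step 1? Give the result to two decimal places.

Step 1: 20.0 × 1.411 = 28.2200pt
Step 4: 20.0 × 1.411⁴ = 79.2753pt
Difference: 79.2753 − 28.2200 = 51.0553pt

51.06pt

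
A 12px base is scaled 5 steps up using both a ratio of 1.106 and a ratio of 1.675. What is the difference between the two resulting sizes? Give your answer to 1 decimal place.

At 1.106: 12.0 × 1.106⁵ = 19.859px
At 1.675: 12.0 × 1.675⁵ = 158.218px
Difference: 158.218 − 19.859 = 138.359px

138.4px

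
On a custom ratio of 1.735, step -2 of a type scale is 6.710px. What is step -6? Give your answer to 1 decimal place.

6.710 ÷ 1.735⁴ = 6.710 ÷ 9.06145 ≈ 0.740

0.7px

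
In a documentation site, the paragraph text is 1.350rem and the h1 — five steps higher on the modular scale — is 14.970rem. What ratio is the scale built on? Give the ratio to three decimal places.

1.618

The ratio satisfies 1.350 × r⁵ = 14.970, so r = (14.970 / 1.350)^(1/5).
r = 11.0889^(1/5) ≈ 1.6180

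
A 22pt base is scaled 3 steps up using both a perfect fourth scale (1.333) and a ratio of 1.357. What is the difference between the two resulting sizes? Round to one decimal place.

2.9pt

Perfect fourth: 22.0 × 1.333³ = 52.109pt
At 1.357: 22.0 × 1.357³ = 54.975pt
Difference: 54.975 − 52.109 = 2.866pt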